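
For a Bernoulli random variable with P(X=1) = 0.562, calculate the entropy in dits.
0.2977 dits

The binary entropy function is:
H(p) = -p log(p) - (1-p) log(1-p)

H(0.562) = -0.562 × log_10(0.562) - 0.438 × log_10(0.438)
H(0.562) = 0.2977 dits

Note: Binary entropy is maximized at p=0.5 (H=1 bit) and minimized at p=0 or p=1 (H=0).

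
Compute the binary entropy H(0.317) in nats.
0.6246 nats

The binary entropy function is:
H(p) = -p log(p) - (1-p) log(1-p)

H(0.317) = -0.317 × log_e(0.317) - 0.683 × log_e(0.683)
H(0.317) = 0.6246 nats

Note: Binary entropy is maximized at p=0.5 (H=1 bit) and minimized at p=0 or p=1 (H=0).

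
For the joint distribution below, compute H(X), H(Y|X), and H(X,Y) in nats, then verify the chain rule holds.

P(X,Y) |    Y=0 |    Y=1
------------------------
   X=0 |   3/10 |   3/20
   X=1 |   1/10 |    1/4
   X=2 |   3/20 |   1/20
H(X,Y) = 1.6569, H(X) = 1.0487, H(Y|X) = 0.6083 (all in nats)

Chain rule: H(X,Y) = H(X) + H(Y|X)

Left side — joint entropy directly:
H(X,Y) = -Σ p(x,y) log p(x,y) = 1.6569 nats

Right side — compute H(Y|X) from the conditional distributions:
P(X) = (9/20, 7/20, 1/5), so H(X) = 1.0487 nats
H(Y|X) = Σ_x P(X=x) · H(Y|X=x):
  P(Y|X=0) = (2/3, 1/3), H(Y|X=0) = 0.6365, weight P(X=0) = 9/20
  P(Y|X=1) = (2/7, 5/7), H(Y|X=1) = 0.5983, weight P(X=1) = 7/20
  P(Y|X=2) = (3/4, 1/4), H(Y|X=2) = 0.5623, weight P(X=2) = 1/5
H(Y|X) = 0.6083 nats

H(X) + H(Y|X) = 1.0487 + 0.6083 = 1.6569 nats

Both sides equal 1.6569 nats. ✓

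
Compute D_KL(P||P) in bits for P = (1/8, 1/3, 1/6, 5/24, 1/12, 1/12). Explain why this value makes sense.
0.0000 bits

KL divergence satisfies the Gibbs inequality: D_KL(P||Q) ≥ 0 for all distributions P, Q.

D_KL(P||Q) = Σ p(x) log(p(x)/q(x))
Each term is p(x) × log_2(p(x)/p(x)) = p(x) × log_2(1) = 0, so the sum is 0.
D_KL(P||Q) = 0.0000 bits

When P = Q, the KL divergence is exactly 0, as there is no 'divergence' between identical distributions.

This non-negativity is a fundamental property: relative entropy cannot be negative because it measures how different Q is from P.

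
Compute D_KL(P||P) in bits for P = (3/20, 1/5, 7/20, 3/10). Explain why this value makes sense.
0.0000 bits

KL divergence satisfies the Gibbs inequality: D_KL(P||Q) ≥ 0 for all distributions P, Q.

D_KL(P||Q) = Σ p(x) log(p(x)/q(x))
Each term is p(x) × log_2(p(x)/p(x)) = p(x) × log_2(1) = 0, so the sum is 0.
D_KL(P||Q) = 0.0000 bits

When P = Q, the KL divergence is exactly 0, as there is no 'divergence' between identical distributions.

This non-negativity is a fundamental property: relative entropy cannot be negative because it measures how different Q is from P.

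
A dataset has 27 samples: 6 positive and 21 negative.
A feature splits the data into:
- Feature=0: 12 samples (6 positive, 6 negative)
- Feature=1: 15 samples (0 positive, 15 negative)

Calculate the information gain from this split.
0.3198 bits

Information Gain = H(Y) - H(Y|Feature)

Before split:
P(positive) = 6/27 = 0.2222
H(Y) = 0.7642 bits

After split:
Feature=0: H = 1.0000 bits (weight = 12/27)
Feature=1: H = 0.0000 bits (weight = 15/27)
H(Y|Feature) = (12/27)×1.0000 + (15/27)×0.0000 = 0.4444 bits

Information Gain = 0.7642 - 0.4444 = 0.3198 bits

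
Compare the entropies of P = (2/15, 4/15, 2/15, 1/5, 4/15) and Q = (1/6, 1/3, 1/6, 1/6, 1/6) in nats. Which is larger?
P

Computing entropies in nats:
H(P) = 1.5641
H(Q) = 1.5607

Distribution P has higher entropy.

Intuition: The distribution closer to uniform (more spread out) has higher entropy.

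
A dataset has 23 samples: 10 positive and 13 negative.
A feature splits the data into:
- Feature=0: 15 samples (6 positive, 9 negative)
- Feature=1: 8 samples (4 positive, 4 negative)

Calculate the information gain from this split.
0.0066 bits

Information Gain = H(Y) - H(Y|Feature)

Before split:
P(positive) = 10/23 = 0.4348
H(Y) = 0.9877 bits

After split:
Feature=0: H = 0.9710 bits (weight = 15/23)
Feature=1: H = 1.0000 bits (weight = 8/23)
H(Y|Feature) = (15/23)×0.9710 + (8/23)×1.0000 = 0.9811 bits

Information Gain = 0.9877 - 0.9811 = 0.0066 bits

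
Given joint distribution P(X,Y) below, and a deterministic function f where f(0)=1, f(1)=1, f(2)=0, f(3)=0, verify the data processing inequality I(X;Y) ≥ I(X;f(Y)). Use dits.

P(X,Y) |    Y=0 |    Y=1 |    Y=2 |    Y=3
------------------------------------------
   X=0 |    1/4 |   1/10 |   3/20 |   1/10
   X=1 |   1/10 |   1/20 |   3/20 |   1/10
I(X;Y) = 0.0094, I(X;f(Y)) = 0.0091, inequality holds: 0.0094 ≥ 0.0091

Data Processing Inequality: For any Markov chain X → Y → Z, we have I(X;Y) ≥ I(X;Z).

Here Z = f(Y) is a deterministic function of Y, forming X → Y → Z.

Original I(X;Y) = 0.0094 dits

After applying f:
P(X,Z) where Z=f(Y):
- P(X,Z=0) = P(X,Y=2) + P(X,Y=3)
- P(X,Z=1) = P(X,Y=0) + P(X,Y=1)

I(X;Z) = I(X;f(Y)) = 0.0091 dits

Verification: 0.0094 ≥ 0.0091 ✓

Information cannot be created by processing; the function f can only lose information about X.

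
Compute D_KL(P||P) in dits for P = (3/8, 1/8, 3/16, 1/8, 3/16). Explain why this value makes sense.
0.0000 dits

KL divergence satisfies the Gibbs inequality: D_KL(P||Q) ≥ 0 for all distributions P, Q.

D_KL(P||Q) = Σ p(x) log(p(x)/q(x))
Each term is p(x) × log_10(p(x)/p(x)) = p(x) × log_10(1) = 0, so the sum is 0.
D_KL(P||Q) = 0.0000 dits

When P = Q, the KL divergence is exactly 0, as there is no 'divergence' between identical distributions.

This non-negativity is a fundamental property: relative entropy cannot be negative because it measures how different Q is from P.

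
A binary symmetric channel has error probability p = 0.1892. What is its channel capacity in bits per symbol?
0.3002 bits

For a binary symmetric channel (BSC) with error probability p:
Capacity C = 1 - H(p) bits per symbol

where H(p) = -p log₂(p) - (1-p) log₂(1-p) is the binary entropy function.

H(0.1892) = 0.6998 bits
C = 1 - 0.6998 = 0.3002 bits per symbol

This means we can reliably transmit up to 0.3002 bits of information per channel use.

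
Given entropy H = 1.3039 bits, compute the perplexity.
2.4690

Perplexity is 2^H (or exp(H) for natural log).

H = 1.3039 bits
Perplexity = 2^1.3039 = 2.4690

Interpretation: The model's uncertainty is equivalent to choosing uniformly among 2.5 options.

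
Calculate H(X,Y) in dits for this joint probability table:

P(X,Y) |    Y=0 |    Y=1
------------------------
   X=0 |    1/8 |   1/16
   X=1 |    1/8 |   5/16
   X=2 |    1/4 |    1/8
0.7223 dits

Joint entropy is H(X,Y) = -Σ_{x,y} p(x,y) log p(x,y).

Summing over all non-zero entries:
H(X,Y) = -[1/8·log_10(1/8) + 1/16·log_10(1/16) + 1/8·log_10(1/8) + 5/16·log_10(5/16) + 1/4·log_10(1/4) + 1/8·log_10(1/8)]
H(X,Y) = 0.7223 dits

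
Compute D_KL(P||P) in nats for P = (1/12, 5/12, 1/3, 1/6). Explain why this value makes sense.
0.0000 nats

KL divergence satisfies the Gibbs inequality: D_KL(P||Q) ≥ 0 for all distributions P, Q.

D_KL(P||Q) = Σ p(x) log(p(x)/q(x))
Each term is p(x) × log_e(p(x)/p(x)) = p(x) × log_e(1) = 0, so the sum is 0.
D_KL(P||Q) = 0.0000 nats

When P = Q, the KL divergence is exactly 0, as there is no 'divergence' between identical distributions.

This non-negativity is a fundamental property: relative entropy cannot be negative because it measures how different Q is from P.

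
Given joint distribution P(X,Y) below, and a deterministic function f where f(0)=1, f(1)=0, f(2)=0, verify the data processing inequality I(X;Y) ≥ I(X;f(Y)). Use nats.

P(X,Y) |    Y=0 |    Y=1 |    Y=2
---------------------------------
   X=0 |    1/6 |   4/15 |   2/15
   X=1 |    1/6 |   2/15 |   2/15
I(X;Y) = 0.0137, I(X;f(Y)) = 0.0045, inequality holds: 0.0137 ≥ 0.0045

Data Processing Inequality: For any Markov chain X → Y → Z, we have I(X;Y) ≥ I(X;Z).

Here Z = f(Y) is a deterministic function of Y, forming X → Y → Z.

Original I(X;Y) = 0.0137 nats

After applying f:
P(X,Z) where Z=f(Y):
- P(X,Z=0) = P(X,Y=1) + P(X,Y=2)
- P(X,Z=1) = P(X,Y=0)

I(X;Z) = I(X;f(Y)) = 0.0045 nats

Verification: 0.0137 ≥ 0.0045 ✓

Information cannot be created by processing; the function f can only lose information about X.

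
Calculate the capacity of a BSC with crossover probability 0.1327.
0.4352 bits

For a binary symmetric channel (BSC) with error probability p:
Capacity C = 1 - H(p) bits per symbol

where H(p) = -p log₂(p) - (1-p) log₂(1-p) is the binary entropy function.

H(0.1327) = 0.5648 bits
C = 1 - 0.5648 = 0.4352 bits per symbol

This means we can reliably transmit up to 0.4352 bits of information per channel use.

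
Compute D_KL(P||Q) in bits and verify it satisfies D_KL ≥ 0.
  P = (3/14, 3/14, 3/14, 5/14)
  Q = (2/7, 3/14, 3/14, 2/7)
0.0260 bits

KL divergence satisfies the Gibbs inequality: D_KL(P||Q) ≥ 0 for all distributions P, Q.

D_KL(P||Q) = Σ p(x) log(p(x)/q(x))
Term by term:
  x=0: 3/14 × log_2[(3/14)/(2/7)] = -0.0889
  x=1: 3/14 × log_2[(3/14)/(3/14)] = 0.0000
  x=2: 3/14 × log_2[(3/14)/(3/14)] = 0.0000
  x=3: 5/14 × log_2[(5/14)/(2/7)] = 0.1150
D_KL(P||Q) = 0.0260 bits

D_KL(P||Q) = 0.0260 ≥ 0 ✓

This non-negativity is a fundamental property: relative entropy cannot be negative because it measures how different Q is from P.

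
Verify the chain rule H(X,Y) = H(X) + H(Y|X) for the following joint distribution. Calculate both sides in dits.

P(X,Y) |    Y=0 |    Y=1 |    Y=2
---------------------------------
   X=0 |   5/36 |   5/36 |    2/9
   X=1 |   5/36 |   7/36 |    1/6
H(X,Y) = 0.7704, H(X) = 0.3010, H(Y|X) = 0.4693 (all in dits)

Chain rule: H(X,Y) = H(X) + H(Y|X)

Left side — joint entropy directly:
H(X,Y) = -Σ p(x,y) log p(x,y) = 0.7704 dits

Right side — compute H(Y|X) from the conditional distributions:
P(X) = (1/2, 1/2), so H(X) = 0.3010 dits
H(Y|X) = Σ_x P(X=x) · H(Y|X=x):
  P(Y|X=0) = (5/18, 5/18, 4/9), H(Y|X=0) = 0.4656, weight P(X=0) = 1/2
  P(Y|X=1) = (5/18, 7/18, 1/3), H(Y|X=1) = 0.4731, weight P(X=1) = 1/2
H(Y|X) = 0.4693 dits

H(X) + H(Y|X) = 0.3010 + 0.4693 = 0.7704 dits

Both sides equal 0.7704 dits. ✓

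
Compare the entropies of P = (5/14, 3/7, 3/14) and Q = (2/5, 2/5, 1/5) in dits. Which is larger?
P

Computing entropies in dits:
H(P) = 0.4608
H(Q) = 0.4581

Distribution P has higher entropy.

Intuition: The distribution closer to uniform (more spread out) has higher entropy.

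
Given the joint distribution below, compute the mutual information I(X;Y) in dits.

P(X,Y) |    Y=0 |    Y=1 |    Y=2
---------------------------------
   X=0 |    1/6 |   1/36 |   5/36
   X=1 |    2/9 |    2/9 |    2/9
0.0187 dits

Mutual information: I(X;Y) = H(X) + H(Y) - H(X,Y)

Marginals:
P(X) = (1/3, 2/3), H(X) = 0.2764 dits
P(Y) = (7/18, 1/4, 13/36), H(Y) = 0.4698 dits

Joint entropy: H(X,Y) = 0.7275 dits

I(X;Y) = 0.2764 + 0.4698 - 0.7275 = 0.0187 dits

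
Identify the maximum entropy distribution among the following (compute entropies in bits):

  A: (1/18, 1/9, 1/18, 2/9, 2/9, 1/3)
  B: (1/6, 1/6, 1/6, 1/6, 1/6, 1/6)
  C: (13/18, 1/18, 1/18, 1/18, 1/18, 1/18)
B

For a discrete distribution over n outcomes, entropy is maximized by the uniform distribution.

Computing entropies:
H(A) = 2.3083 bits
H(B) = 2.5850 bits
H(C) = 1.4974 bits

The uniform distribution (where all probabilities equal 1/6) achieves the maximum entropy of log_2(6) = 2.5850 bits.

Distribution B has the highest entropy.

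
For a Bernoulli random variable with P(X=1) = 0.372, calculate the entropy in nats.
0.6600 nats

The binary entropy function is:
H(p) = -p log(p) - (1-p) log(1-p)

H(0.372) = -0.372 × log_e(0.372) - 0.628 × log_e(0.628)
H(0.372) = 0.6600 nats

Note: Binary entropy is maximized at p=0.5 (H=1 bit) and minimized at p=0 or p=1 (H=0).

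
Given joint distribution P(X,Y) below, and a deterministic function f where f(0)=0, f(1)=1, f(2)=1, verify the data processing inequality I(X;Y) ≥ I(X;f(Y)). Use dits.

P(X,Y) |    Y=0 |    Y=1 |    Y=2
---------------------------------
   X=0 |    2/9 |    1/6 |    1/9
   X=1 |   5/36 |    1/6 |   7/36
I(X;Y) = 0.0092, I(X;f(Y)) = 0.0066, inequality holds: 0.0092 ≥ 0.0066

Data Processing Inequality: For any Markov chain X → Y → Z, we have I(X;Y) ≥ I(X;Z).

Here Z = f(Y) is a deterministic function of Y, forming X → Y → Z.

Original I(X;Y) = 0.0092 dits

After applying f:
P(X,Z) where Z=f(Y):
- P(X,Z=0) = P(X,Y=0)
- P(X,Z=1) = P(X,Y=1) + P(X,Y=2)

I(X;Z) = I(X;f(Y)) = 0.0066 dits

Verification: 0.0092 ≥ 0.0066 ✓

Information cannot be created by processing; the function f can only lose information about X.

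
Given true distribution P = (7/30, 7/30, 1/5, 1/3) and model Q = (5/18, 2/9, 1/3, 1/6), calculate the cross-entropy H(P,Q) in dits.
0.6370 dits

Cross-entropy: H(P,Q) = -Σ p(x) log q(x)

Alternatively: H(P,Q) = H(P) + D_KL(P||Q)
H(P) = 0.5938 dits
D_KL(P||Q) = 0.0432 dits

H(P,Q) = 0.5938 + 0.0432 = 0.6370 dits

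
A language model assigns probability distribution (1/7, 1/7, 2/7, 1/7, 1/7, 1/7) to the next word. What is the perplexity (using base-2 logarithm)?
5.7423

Perplexity is 2^H (or exp(H) for natural log).

First, H = -Σ p log p = 2.5216 bits
Perplexity = 2^2.5216 = 5.7423

Interpretation: The model's uncertainty is equivalent to choosing uniformly among 5.7 options.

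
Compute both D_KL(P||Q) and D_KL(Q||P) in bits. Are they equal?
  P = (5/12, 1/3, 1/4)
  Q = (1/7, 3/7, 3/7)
D_KL(P||Q) = 0.3282, D_KL(Q||P) = 0.2680

KL divergence is not symmetric: D_KL(P||Q) ≠ D_KL(Q||P) in general.

D_KL(P||Q) = 0.3282 bits
D_KL(Q||P) = 0.2680 bits

No, they are not equal!

This asymmetry is why KL divergence is not a true distance metric.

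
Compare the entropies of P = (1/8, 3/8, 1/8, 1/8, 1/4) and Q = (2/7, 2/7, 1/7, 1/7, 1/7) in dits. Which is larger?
Q

Computing entropies in dits:
H(P) = 0.6489
H(Q) = 0.6731

Distribution Q has higher entropy.

Intuition: The distribution closer to uniform (more spread out) has higher entropy.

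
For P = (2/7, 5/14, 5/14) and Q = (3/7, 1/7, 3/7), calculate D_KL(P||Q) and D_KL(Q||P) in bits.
D_KL(P||Q) = 0.2110, D_KL(Q||P) = 0.1746

KL divergence is not symmetric: D_KL(P||Q) ≠ D_KL(Q||P) in general.

D_KL(P||Q) = 0.2110 bits
D_KL(Q||P) = 0.1746 bits

No, they are not equal!

This asymmetry is why KL divergence is not a true distance metric.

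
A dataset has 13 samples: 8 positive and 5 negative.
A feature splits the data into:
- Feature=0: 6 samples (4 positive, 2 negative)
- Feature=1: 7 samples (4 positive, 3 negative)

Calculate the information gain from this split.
0.0069 bits

Information Gain = H(Y) - H(Y|Feature)

Before split:
P(positive) = 8/13 = 0.6154
H(Y) = 0.9612 bits

After split:
Feature=0: H = 0.9183 bits (weight = 6/13)
Feature=1: H = 0.9852 bits (weight = 7/13)
H(Y|Feature) = (6/13)×0.9183 + (7/13)×0.9852 = 0.9543 bits

Information Gain = 0.9612 - 0.9543 = 0.0069 bits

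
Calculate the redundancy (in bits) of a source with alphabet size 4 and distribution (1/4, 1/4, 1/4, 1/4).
0.0000 bits

Redundancy measures how far a source is from maximum entropy:
R = H_max - H(X)

Maximum entropy for 4 symbols: H_max = log_2(4) = 2.0000 bits
Actual entropy: H(X) = 2.0000 bits
Redundancy: R = 2.0000 - 2.0000 = 0.0000 bits

This redundancy represents potential for compression: the source could be compressed by 0.0000 bits per symbol.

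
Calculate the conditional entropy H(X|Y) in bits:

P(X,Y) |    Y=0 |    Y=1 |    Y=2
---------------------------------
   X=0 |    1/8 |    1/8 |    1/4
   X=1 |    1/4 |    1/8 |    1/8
0.9387 bits

Using the chain rule: H(X|Y) = H(X,Y) - H(Y)

First, compute H(X,Y) = 2.5000 bits

Marginal P(Y) = (3/8, 1/4, 3/8)
H(Y) = 1.5613 bits

H(X|Y) = H(X,Y) - H(Y) = 2.5000 - 1.5613 = 0.9387 bits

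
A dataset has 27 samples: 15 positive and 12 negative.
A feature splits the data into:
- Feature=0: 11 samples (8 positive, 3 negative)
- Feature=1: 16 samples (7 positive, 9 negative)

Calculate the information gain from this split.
0.0608 bits

Information Gain = H(Y) - H(Y|Feature)

Before split:
P(positive) = 15/27 = 0.5556
H(Y) = 0.9911 bits

After split:
Feature=0: H = 0.8454 bits (weight = 11/27)
Feature=1: H = 0.9887 bits (weight = 16/27)
H(Y|Feature) = (11/27)×0.8454 + (16/27)×0.9887 = 0.9303 bits

Information Gain = 0.9911 - 0.9303 = 0.0608 bits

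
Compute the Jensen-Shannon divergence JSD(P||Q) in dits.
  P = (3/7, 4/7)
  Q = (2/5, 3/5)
0.0002 dits

Jensen-Shannon divergence is:
JSD(P||Q) = 0.5 × D_KL(P||M) + 0.5 × D_KL(Q||M)
where M = 0.5 × (P + Q) is the mixture distribution.

M = 0.5 × (3/7, 4/7) + 0.5 × (2/5, 3/5) = (0.414286, 0.585714)

D_KL(P||M) = 0.0002 dits
D_KL(Q||M) = 0.0002 dits

JSD(P||Q) = 0.5 × 0.0002 + 0.5 × 0.0002 = 0.0002 dits

Unlike KL divergence, JSD is symmetric and bounded: 0 ≤ JSD ≤ log(2).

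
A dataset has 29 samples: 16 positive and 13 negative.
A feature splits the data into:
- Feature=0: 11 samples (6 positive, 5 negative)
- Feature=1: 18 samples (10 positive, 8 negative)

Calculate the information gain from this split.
0.0001 bits

Information Gain = H(Y) - H(Y|Feature)

Before split:
P(positive) = 16/29 = 0.5517
H(Y) = 0.9923 bits

After split:
Feature=0: H = 0.9940 bits (weight = 11/29)
Feature=1: H = 0.9911 bits (weight = 18/29)
H(Y|Feature) = (11/29)×0.9940 + (18/29)×0.9911 = 0.9922 bits

Information Gain = 0.9923 - 0.9922 = 0.0001 bits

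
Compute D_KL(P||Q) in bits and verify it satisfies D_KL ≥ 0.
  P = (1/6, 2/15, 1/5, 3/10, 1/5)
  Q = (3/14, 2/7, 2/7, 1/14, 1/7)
0.4083 bits

KL divergence satisfies the Gibbs inequality: D_KL(P||Q) ≥ 0 for all distributions P, Q.

D_KL(P||Q) = Σ p(x) log(p(x)/q(x))
Term by term:
  x=0: 1/6 × log_2[(1/6)/(3/14)] = -0.0604
  x=1: 2/15 × log_2[(2/15)/(2/7)] = -0.1466
  x=2: 1/5 × log_2[(1/5)/(2/7)] = -0.1029
  x=3: 3/10 × log_2[(3/10)/(1/14)] = 0.6211
  x=4: 1/5 × log_2[(1/5)/(1/7)] = 0.0971
D_KL(P||Q) = 0.4083 bits

D_KL(P||Q) = 0.4083 ≥ 0 ✓

This non-negativity is a fundamental property: relative entropy cannot be negative because it measures how different Q is from P.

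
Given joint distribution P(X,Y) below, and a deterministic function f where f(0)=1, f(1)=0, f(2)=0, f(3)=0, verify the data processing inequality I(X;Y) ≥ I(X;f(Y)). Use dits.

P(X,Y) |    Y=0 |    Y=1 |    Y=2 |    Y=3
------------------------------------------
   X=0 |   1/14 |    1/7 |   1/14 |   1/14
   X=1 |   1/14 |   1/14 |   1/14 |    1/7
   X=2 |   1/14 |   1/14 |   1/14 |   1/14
I(X;Y) = 0.0123, I(X;f(Y)) = 0.0006, inequality holds: 0.0123 ≥ 0.0006

Data Processing Inequality: For any Markov chain X → Y → Z, we have I(X;Y) ≥ I(X;Z).

Here Z = f(Y) is a deterministic function of Y, forming X → Y → Z.

Original I(X;Y) = 0.0123 dits

After applying f:
P(X,Z) where Z=f(Y):
- P(X,Z=0) = P(X,Y=1) + P(X,Y=2) + P(X,Y=3)
- P(X,Z=1) = P(X,Y=0)

I(X;Z) = I(X;f(Y)) = 0.0006 dits

Verification: 0.0123 ≥ 0.0006 ✓

Information cannot be created by processing; the function f can only lose information about X.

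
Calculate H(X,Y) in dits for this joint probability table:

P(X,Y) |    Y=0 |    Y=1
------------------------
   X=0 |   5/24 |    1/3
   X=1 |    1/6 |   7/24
0.5867 dits

Joint entropy is H(X,Y) = -Σ_{x,y} p(x,y) log p(x,y).

Summing over all non-zero entries:
H(X,Y) = -[5/24·log_10(5/24) + 1/3·log_10(1/3) + 1/6·log_10(1/6) + 7/24·log_10(7/24)]
H(X,Y) = 0.5867 dits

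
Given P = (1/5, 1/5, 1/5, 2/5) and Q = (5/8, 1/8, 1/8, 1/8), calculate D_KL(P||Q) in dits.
0.1847 dits

KL divergence: D_KL(P||Q) = Σ p(x) log(p(x)/q(x))

Computing term by term:
  x=0: 1/5 × log_10[(1/5)/(5/8)] = 1/5 × -0.4949 = -0.0990
  x=1: 1/5 × log_10[(1/5)/(1/8)] = 1/5 × 0.2041 = 0.0408
  x=2: 1/5 × log_10[(1/5)/(1/8)] = 1/5 × 0.2041 = 0.0408
  x=3: 2/5 × log_10[(2/5)/(1/8)] = 2/5 × 0.5051 = 0.2021

D_KL(P||Q) = 0.1847 dits

Note: KL divergence is always non-negative and equals 0 iff P = Q.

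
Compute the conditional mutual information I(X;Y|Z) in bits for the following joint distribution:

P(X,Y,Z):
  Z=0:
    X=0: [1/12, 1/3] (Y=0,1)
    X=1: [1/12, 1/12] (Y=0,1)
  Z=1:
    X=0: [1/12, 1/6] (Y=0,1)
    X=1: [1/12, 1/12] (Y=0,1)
0.0443 bits

Conditional mutual information: I(X;Y|Z) = H(X|Z) + H(Y|Z) - H(X,Y|Z)

H(Z) = 0.9799
H(X,Z) = 1.8879 → H(X|Z) = 0.9080
H(Y,Z) = 1.8879 → H(Y|Z) = 0.9080
H(X,Y,Z) = 2.7516 → H(X,Y|Z) = 1.7718

I(X;Y|Z) = 0.9080 + 0.9080 - 1.7718 = 0.0443 bits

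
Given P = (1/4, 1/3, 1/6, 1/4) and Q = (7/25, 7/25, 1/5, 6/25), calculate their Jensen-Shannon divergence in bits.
0.0035 bits

Jensen-Shannon divergence is:
JSD(P||Q) = 0.5 × D_KL(P||M) + 0.5 × D_KL(Q||M)
where M = 0.5 × (P + Q) is the mixture distribution.

M = 0.5 × (1/4, 1/3, 1/6, 1/4) + 0.5 × (7/25, 7/25, 1/5, 6/25) = (0.265, 0.306667, 0.183333, 0.245)

D_KL(P||M) = 0.0035 bits
D_KL(Q||M) = 0.0035 bits

JSD(P||Q) = 0.5 × 0.0035 + 0.5 × 0.0035 = 0.0035 bits

Unlike KL divergence, JSD is symmetric and bounded: 0 ≤ JSD ≤ log(2).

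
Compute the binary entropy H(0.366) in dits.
0.2852 dits

The binary entropy function is:
H(p) = -p log(p) - (1-p) log(1-p)

H(0.366) = -0.366 × log_10(0.366) - 0.634 × log_10(0.634)
H(0.366) = 0.2852 dits

Note: Binary entropy is maximized at p=0.5 (H=1 bit) and minimized at p=0 or p=1 (H=0).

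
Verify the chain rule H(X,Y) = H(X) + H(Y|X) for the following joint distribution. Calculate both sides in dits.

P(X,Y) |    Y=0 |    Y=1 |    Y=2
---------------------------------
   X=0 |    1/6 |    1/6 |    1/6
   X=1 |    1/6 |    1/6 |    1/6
H(X,Y) = 0.7782, H(X) = 0.3010, H(Y|X) = 0.4771 (all in dits)

Chain rule: H(X,Y) = H(X) + H(Y|X)

Left side — joint entropy directly:
H(X,Y) = -Σ p(x,y) log p(x,y) = 0.7782 dits

Right side — compute H(Y|X) from the conditional distributions:
P(X) = (1/2, 1/2), so H(X) = 0.3010 dits
H(Y|X) = Σ_x P(X=x) · H(Y|X=x):
  P(Y|X=0) = (1/3, 1/3, 1/3), H(Y|X=0) = 0.4771, weight P(X=0) = 1/2
  P(Y|X=1) = (1/3, 1/3, 1/3), H(Y|X=1) = 0.4771, weight P(X=1) = 1/2
H(Y|X) = 0.4771 dits

H(X) + H(Y|X) = 0.3010 + 0.4771 = 0.7782 dits

Both sides equal 0.7782 dits. ✓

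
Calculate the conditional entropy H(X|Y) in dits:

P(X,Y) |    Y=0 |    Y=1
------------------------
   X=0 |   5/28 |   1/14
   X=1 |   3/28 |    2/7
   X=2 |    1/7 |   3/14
0.4424 dits

Using the chain rule: H(X|Y) = H(X,Y) - H(Y)

First, compute H(X,Y) = 0.7389 dits

Marginal P(Y) = (3/7, 4/7)
H(Y) = 0.2966 dits

H(X|Y) = H(X,Y) - H(Y) = 0.7389 - 0.2966 = 0.4424 dits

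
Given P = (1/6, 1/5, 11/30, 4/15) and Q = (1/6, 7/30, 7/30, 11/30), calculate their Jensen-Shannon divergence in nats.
0.0121 nats

Jensen-Shannon divergence is:
JSD(P||Q) = 0.5 × D_KL(P||M) + 0.5 × D_KL(Q||M)
where M = 0.5 × (P + Q) is the mixture distribution.

M = 0.5 × (1/6, 1/5, 11/30, 4/15) + 0.5 × (1/6, 7/30, 7/30, 11/30) = (1/6, 0.216667, 3/10, 0.316667)

D_KL(P||M) = 0.0117 nats
D_KL(Q||M) = 0.0124 nats

JSD(P||Q) = 0.5 × 0.0117 + 0.5 × 0.0124 = 0.0121 nats

Unlike KL divergence, JSD is symmetric and bounded: 0 ≤ JSD ≤ log(2).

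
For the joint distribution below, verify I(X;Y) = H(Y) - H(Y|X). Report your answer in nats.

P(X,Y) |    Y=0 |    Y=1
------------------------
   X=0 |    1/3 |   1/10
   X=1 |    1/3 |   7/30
I(X;Y) = 0.0185 nats

Mutual information has multiple equivalent forms:
- I(X;Y) = H(X) - H(X|Y)
- I(X;Y) = H(Y) - H(Y|X)
- I(X;Y) = H(X) + H(Y) - H(X,Y)

Computing all quantities:
H(X) = 0.6842, H(Y) = 0.6365, H(X,Y) = 1.3022
H(X|Y) = 0.6657, H(Y|X) = 0.6180

Verification:
H(X) - H(X|Y) = 0.6842 - 0.6657 = 0.0185
H(Y) - H(Y|X) = 0.6365 - 0.6180 = 0.0185
H(X) + H(Y) - H(X,Y) = 0.6842 + 0.6365 - 1.3022 = 0.0185

All forms give I(X;Y) = 0.0185 nats. ✓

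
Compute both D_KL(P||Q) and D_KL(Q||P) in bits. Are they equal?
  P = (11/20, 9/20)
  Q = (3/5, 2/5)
D_KL(P||Q) = 0.0074, D_KL(Q||P) = 0.0073

KL divergence is not symmetric: D_KL(P||Q) ≠ D_KL(Q||P) in general.

D_KL(P||Q) = 0.0074 bits
D_KL(Q||P) = 0.0073 bits

No, they are not equal!

This asymmetry is why KL divergence is not a true distance metric.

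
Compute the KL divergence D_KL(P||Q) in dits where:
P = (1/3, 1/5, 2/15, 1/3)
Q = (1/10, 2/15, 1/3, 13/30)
0.1185 dits

KL divergence: D_KL(P||Q) = Σ p(x) log(p(x)/q(x))

Computing term by term:
  x=0: 1/3 × log_10[(1/3)/(1/10)] = 1/3 × 0.5229 = 0.1743
  x=1: 1/5 × log_10[(1/5)/(2/15)] = 1/5 × 0.1761 = 0.0352
  x=2: 2/15 × log_10[(2/15)/(1/3)] = 2/15 × -0.3979 = -0.0531
  x=3: 1/3 × log_10[(1/3)/(13/30)] = 1/3 × -0.1139 = -0.0380

D_KL(P||Q) = 0.1185 dits

Note: KL divergence is always non-negative and equals 0 iff P = Q.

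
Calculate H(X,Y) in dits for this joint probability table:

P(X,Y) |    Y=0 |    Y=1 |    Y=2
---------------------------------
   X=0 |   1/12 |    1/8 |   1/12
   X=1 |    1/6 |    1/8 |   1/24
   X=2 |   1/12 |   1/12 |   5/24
0.9146 dits

Joint entropy is H(X,Y) = -Σ_{x,y} p(x,y) log p(x,y).

Summing over all non-zero entries:
H(X,Y) = -[1/12·log_10(1/12) + 1/8·log_10(1/8) + 1/12·log_10(1/12) + 1/6·log_10(1/6) + 1/8·log_10(1/8) + 1/24·log_10(1/24) + 1/12·log_10(1/12) + 1/12·log_10(1/12) + 5/24·log_10(5/24)]
H(X,Y) = 0.9146 dits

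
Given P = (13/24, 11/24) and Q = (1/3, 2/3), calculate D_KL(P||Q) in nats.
0.0912 nats

KL divergence: D_KL(P||Q) = Σ p(x) log(p(x)/q(x))

Computing term by term:
  x=0: 13/24 × log_e[(13/24)/(1/3)] = 13/24 × 0.4855 = 0.2630
  x=1: 11/24 × log_e[(11/24)/(2/3)] = 11/24 × -0.3747 = -0.1717

D_KL(P||Q) = 0.0912 nats

Note: KL divergence is always non-negative and equals 0 iff P = Q.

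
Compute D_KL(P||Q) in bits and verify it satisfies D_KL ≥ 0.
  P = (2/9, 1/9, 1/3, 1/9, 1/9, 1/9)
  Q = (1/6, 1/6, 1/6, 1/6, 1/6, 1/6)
0.1656 bits

KL divergence satisfies the Gibbs inequality: D_KL(P||Q) ≥ 0 for all distributions P, Q.

D_KL(P||Q) = Σ p(x) log(p(x)/q(x))
Term by term:
  x=0: 2/9 × log_2[(2/9)/(1/6)] = 0.0922
  x=1: 1/9 × log_2[(1/9)/(1/6)] = -0.0650
  x=2: 1/3 × log_2[(1/3)/(1/6)] = 0.3333
  x=3: 1/9 × log_2[(1/9)/(1/6)] = -0.0650
  x=4: 1/9 × log_2[(1/9)/(1/6)] = -0.0650
  x=5: 1/9 × log_2[(1/9)/(1/6)] = -0.0650
D_KL(P||Q) = 0.1656 bits

D_KL(P||Q) = 0.1656 ≥ 0 ✓

This non-negativity is a fundamental property: relative entropy cannot be negative because it measures how different Q is from P.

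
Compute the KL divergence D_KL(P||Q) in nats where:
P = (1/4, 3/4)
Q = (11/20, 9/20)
0.1860 nats

KL divergence: D_KL(P||Q) = Σ p(x) log(p(x)/q(x))

Computing term by term:
  x=0: 1/4 × log_e[(1/4)/(11/20)] = 1/4 × -0.7885 = -0.1971
  x=1: 3/4 × log_e[(3/4)/(9/20)] = 3/4 × 0.5108 = 0.3831

D_KL(P||Q) = 0.1860 nats

Note: KL divergence is always non-negative and equals 0 iff P = Q.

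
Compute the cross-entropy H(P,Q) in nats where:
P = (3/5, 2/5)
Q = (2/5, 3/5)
0.7541 nats

Cross-entropy: H(P,Q) = -Σ p(x) log q(x)

Alternatively: H(P,Q) = H(P) + D_KL(P||Q)
H(P) = 0.6730 nats
D_KL(P||Q) = 0.0811 nats

H(P,Q) = 0.6730 + 0.0811 = 0.7541 nats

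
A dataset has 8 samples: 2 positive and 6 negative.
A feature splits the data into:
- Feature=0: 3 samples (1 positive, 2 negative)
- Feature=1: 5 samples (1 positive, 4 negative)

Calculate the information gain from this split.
0.0157 bits

Information Gain = H(Y) - H(Y|Feature)

Before split:
P(positive) = 2/8 = 0.2500
H(Y) = 0.8113 bits

After split:
Feature=0: H = 0.9183 bits (weight = 3/8)
Feature=1: H = 0.7219 bits (weight = 5/8)
H(Y|Feature) = (3/8)×0.9183 + (5/8)×0.7219 = 0.7956 bits

Information Gain = 0.8113 - 0.7956 = 0.0157 bits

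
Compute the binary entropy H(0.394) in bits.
0.9673 bits

The binary entropy function is:
H(p) = -p log(p) - (1-p) log(1-p)

H(0.394) = -0.394 × log_2(0.394) - 0.606 × log_2(0.606)
H(0.394) = 0.9673 bits

Note: Binary entropy is maximized at p=0.5 (H=1 bit) and minimized at p=0 or p=1 (H=0).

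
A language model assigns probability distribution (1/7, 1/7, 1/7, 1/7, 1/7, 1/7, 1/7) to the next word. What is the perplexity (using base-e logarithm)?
7.0000

Perplexity is e^H (or exp(H) for natural log).

First, H = -Σ p log p = 1.9459 nats
Perplexity = e^1.9459 = 7.0000

Interpretation: The model's uncertainty is equivalent to choosing uniformly among 7.0 options.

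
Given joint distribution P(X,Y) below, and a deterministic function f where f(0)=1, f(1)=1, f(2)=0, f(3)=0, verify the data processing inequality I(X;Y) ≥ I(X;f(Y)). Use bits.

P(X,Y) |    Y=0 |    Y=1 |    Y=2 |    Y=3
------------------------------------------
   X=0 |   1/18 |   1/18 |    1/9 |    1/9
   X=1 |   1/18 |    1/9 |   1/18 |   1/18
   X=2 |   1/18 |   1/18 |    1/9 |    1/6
I(X;Y) = 0.0649, I(X;f(Y)) = 0.0526, inequality holds: 0.0649 ≥ 0.0526

Data Processing Inequality: For any Markov chain X → Y → Z, we have I(X;Y) ≥ I(X;Z).

Here Z = f(Y) is a deterministic function of Y, forming X → Y → Z.

Original I(X;Y) = 0.0649 bits

After applying f:
P(X,Z) where Z=f(Y):
- P(X,Z=0) = P(X,Y=2) + P(X,Y=3)
- P(X,Z=1) = P(X,Y=0) + P(X,Y=1)

I(X;Z) = I(X;f(Y)) = 0.0526 bits

Verification: 0.0649 ≥ 0.0526 ✓

Information cannot be created by processing; the function f can only lose information about X.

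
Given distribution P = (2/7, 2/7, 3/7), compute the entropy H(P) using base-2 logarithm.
1.5567 bits

Shannon entropy is H(X) = -Σ p(x) log p(x).

For P = (2/7, 2/7, 3/7):
H = -2/7 × log_2(2/7) -2/7 × log_2(2/7) -3/7 × log_2(3/7)
H = 1.5567 bits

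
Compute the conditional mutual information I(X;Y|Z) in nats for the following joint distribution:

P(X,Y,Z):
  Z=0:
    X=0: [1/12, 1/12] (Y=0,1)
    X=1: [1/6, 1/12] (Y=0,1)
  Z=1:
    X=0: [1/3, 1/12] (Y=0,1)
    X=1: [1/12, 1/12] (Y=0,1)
0.0307 nats

Conditional mutual information: I(X;Y|Z) = H(X|Z) + H(Y|Z) - H(X,Y|Z)

H(Z) = 0.6792
H(X,Z) = 1.3086 → H(X|Z) = 0.6294
H(Y,Z) = 1.3086 → H(Y|Z) = 0.6294
H(X,Y,Z) = 1.9073 → H(X,Y|Z) = 1.2281

I(X;Y|Z) = 0.6294 + 0.6294 - 1.2281 = 0.0307 nats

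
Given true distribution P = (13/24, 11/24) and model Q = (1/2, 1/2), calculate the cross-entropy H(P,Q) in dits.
0.3010 dits

Cross-entropy: H(P,Q) = -Σ p(x) log q(x)

Alternatively: H(P,Q) = H(P) + D_KL(P||Q)
H(P) = 0.2995 dits
D_KL(P||Q) = 0.0015 dits

H(P,Q) = 0.2995 + 0.0015 = 0.3010 dits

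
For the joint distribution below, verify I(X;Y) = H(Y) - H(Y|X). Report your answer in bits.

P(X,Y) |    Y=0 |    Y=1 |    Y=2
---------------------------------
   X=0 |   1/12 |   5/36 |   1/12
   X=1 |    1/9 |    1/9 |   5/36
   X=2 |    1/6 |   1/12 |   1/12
I(X;Y) = 0.0419 bits

Mutual information has multiple equivalent forms:
- I(X;Y) = H(X) - H(X|Y)
- I(X;Y) = H(Y) - H(Y|X)
- I(X;Y) = H(X) + H(Y) - H(X,Y)

Computing all quantities:
H(X) = 1.5816, H(Y) = 1.5816, H(X,Y) = 3.1214
H(X|Y) = 1.5397, H(Y|X) = 1.5397

Verification:
H(X) - H(X|Y) = 1.5816 - 1.5397 = 0.0419
H(Y) - H(Y|X) = 1.5816 - 1.5397 = 0.0419
H(X) + H(Y) - H(X,Y) = 1.5816 + 1.5816 - 3.1214 = 0.0419

All forms give I(X;Y) = 0.0419 bits. ✓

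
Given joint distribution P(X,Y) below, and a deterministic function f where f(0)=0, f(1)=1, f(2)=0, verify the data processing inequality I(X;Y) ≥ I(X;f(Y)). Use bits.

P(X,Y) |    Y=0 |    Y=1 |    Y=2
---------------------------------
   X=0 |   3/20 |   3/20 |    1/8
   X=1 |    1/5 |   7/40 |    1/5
I(X;Y) = 0.0029, I(X;f(Y)) = 0.0019, inequality holds: 0.0029 ≥ 0.0019

Data Processing Inequality: For any Markov chain X → Y → Z, we have I(X;Y) ≥ I(X;Z).

Here Z = f(Y) is a deterministic function of Y, forming X → Y → Z.

Original I(X;Y) = 0.0029 bits

After applying f:
P(X,Z) where Z=f(Y):
- P(X,Z=0) = P(X,Y=0) + P(X,Y=2)
- P(X,Z=1) = P(X,Y=1)

I(X;Z) = I(X;f(Y)) = 0.0019 bits

Verification: 0.0029 ≥ 0.0019 ✓

Information cannot be created by processing; the function f can only lose information about X.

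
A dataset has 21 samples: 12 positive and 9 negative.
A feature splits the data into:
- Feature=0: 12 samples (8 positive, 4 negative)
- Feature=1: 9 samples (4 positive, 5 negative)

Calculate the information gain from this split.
0.0357 bits

Information Gain = H(Y) - H(Y|Feature)

Before split:
P(positive) = 12/21 = 0.5714
H(Y) = 0.9852 bits

After split:
Feature=0: H = 0.9183 bits (weight = 12/21)
Feature=1: H = 0.9911 bits (weight = 9/21)
H(Y|Feature) = (12/21)×0.9183 + (9/21)×0.9911 = 0.9495 bits

Information Gain = 0.9852 - 0.9495 = 0.0357 bits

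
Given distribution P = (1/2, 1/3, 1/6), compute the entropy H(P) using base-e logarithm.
1.0114 nats

Shannon entropy is H(X) = -Σ p(x) log p(x).

For P = (1/2, 1/3, 1/6):
H = -1/2 × log_e(1/2) -1/3 × log_e(1/3) -1/6 × log_e(1/6)
H = 1.0114 nats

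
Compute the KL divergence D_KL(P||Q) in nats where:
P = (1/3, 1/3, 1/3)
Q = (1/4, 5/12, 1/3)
0.0215 nats

KL divergence: D_KL(P||Q) = Σ p(x) log(p(x)/q(x))

Computing term by term:
  x=0: 1/3 × log_e[(1/3)/(1/4)] = 1/3 × 0.2877 = 0.0959
  x=1: 1/3 × log_e[(1/3)/(5/12)] = 1/3 × -0.2231 = -0.0744
  x=2: 1/3 × log_e[(1/3)/(1/3)] = 1/3 × 0.0000 = 0.0000

D_KL(P||Q) = 0.0215 nats

Note: KL divergence is always non-negative and equals 0 iff P = Q.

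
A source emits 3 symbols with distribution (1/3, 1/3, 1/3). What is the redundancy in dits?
0.0000 dits

Redundancy measures how far a source is from maximum entropy:
R = H_max - H(X)

Maximum entropy for 3 symbols: H_max = log_10(3) = 0.4771 dits
Actual entropy: H(X) = 0.4771 dits
Redundancy: R = 0.4771 - 0.4771 = 0.0000 dits

This redundancy represents potential for compression: the source could be compressed by 0.0000 dits per symbol.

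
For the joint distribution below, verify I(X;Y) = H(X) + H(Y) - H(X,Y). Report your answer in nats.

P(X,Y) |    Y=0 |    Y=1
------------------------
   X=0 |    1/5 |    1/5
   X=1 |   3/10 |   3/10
I(X;Y) = 0.0000 nats

Mutual information has multiple equivalent forms:
- I(X;Y) = H(X) - H(X|Y)
- I(X;Y) = H(Y) - H(Y|X)
- I(X;Y) = H(X) + H(Y) - H(X,Y)

Computing all quantities:
H(X) = 0.6730, H(Y) = 0.6931, H(X,Y) = 1.3662
H(X|Y) = 0.6730, H(Y|X) = 0.6931

Verification:
H(X) - H(X|Y) = 0.6730 - 0.6730 = 0.0000
H(Y) - H(Y|X) = 0.6931 - 0.6931 = 0.0000
H(X) + H(Y) - H(X,Y) = 0.6730 + 0.6931 - 1.3662 = 0.0000

All forms give I(X;Y) = 0.0000 nats. ✓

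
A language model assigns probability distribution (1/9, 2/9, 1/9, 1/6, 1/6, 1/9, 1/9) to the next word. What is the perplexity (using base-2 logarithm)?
6.7398

Perplexity is 2^H (or exp(H) for natural log).

First, H = -Σ p log p = 2.7527 bits
Perplexity = 2^2.7527 = 6.7398

Interpretation: The model's uncertainty is equivalent to choosing uniformly among 6.7 options.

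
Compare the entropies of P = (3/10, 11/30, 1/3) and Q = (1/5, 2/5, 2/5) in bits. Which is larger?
P

Computing entropies in bits:
H(P) = 1.5801
H(Q) = 1.5219

Distribution P has higher entropy.

Intuition: The distribution closer to uniform (more spread out) has higher entropy.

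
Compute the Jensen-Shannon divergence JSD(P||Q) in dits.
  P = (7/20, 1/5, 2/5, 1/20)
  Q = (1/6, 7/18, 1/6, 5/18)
0.0436 dits

Jensen-Shannon divergence is:
JSD(P||Q) = 0.5 × D_KL(P||M) + 0.5 × D_KL(Q||M)
where M = 0.5 × (P + Q) is the mixture distribution.

M = 0.5 × (7/20, 1/5, 2/5, 1/20) + 0.5 × (1/6, 7/18, 1/6, 5/18) = (0.258333, 0.294444, 0.283333, 0.163889)

D_KL(P||M) = 0.0467 dits
D_KL(Q||M) = 0.0405 dits

JSD(P||Q) = 0.5 × 0.0467 + 0.5 × 0.0405 = 0.0436 dits

Unlike KL divergence, JSD is symmetric and bounded: 0 ≤ JSD ≤ log(2).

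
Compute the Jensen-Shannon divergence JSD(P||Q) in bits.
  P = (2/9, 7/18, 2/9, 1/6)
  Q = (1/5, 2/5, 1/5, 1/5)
0.0020 bits

Jensen-Shannon divergence is:
JSD(P||Q) = 0.5 × D_KL(P||M) + 0.5 × D_KL(Q||M)
where M = 0.5 × (P + Q) is the mixture distribution.

M = 0.5 × (2/9, 7/18, 2/9, 1/6) + 0.5 × (1/5, 2/5, 1/5, 1/5) = (0.211111, 0.394444, 0.211111, 0.183333)

D_KL(P||M) = 0.0020 bits
D_KL(Q||M) = 0.0020 bits

JSD(P||Q) = 0.5 × 0.0020 + 0.5 × 0.0020 = 0.0020 bits

Unlike KL divergence, JSD is symmetric and bounded: 0 ≤ JSD ≤ log(2).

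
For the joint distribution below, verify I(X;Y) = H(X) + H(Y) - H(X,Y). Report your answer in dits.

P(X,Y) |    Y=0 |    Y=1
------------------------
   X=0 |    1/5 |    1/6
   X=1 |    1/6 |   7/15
I(X;Y) = 0.0172 dits

Mutual information has multiple equivalent forms:
- I(X;Y) = H(X) - H(X|Y)
- I(X;Y) = H(Y) - H(Y|X)
- I(X;Y) = H(X) + H(Y) - H(X,Y)

Computing all quantities:
H(X) = 0.2854, H(Y) = 0.2854, H(X,Y) = 0.5536
H(X|Y) = 0.2682, H(Y|X) = 0.2682

Verification:
H(X) - H(X|Y) = 0.2854 - 0.2682 = 0.0172
H(Y) - H(Y|X) = 0.2854 - 0.2682 = 0.0172
H(X) + H(Y) - H(X,Y) = 0.2854 + 0.2854 - 0.5536 = 0.0172

All forms give I(X;Y) = 0.0172 dits. ✓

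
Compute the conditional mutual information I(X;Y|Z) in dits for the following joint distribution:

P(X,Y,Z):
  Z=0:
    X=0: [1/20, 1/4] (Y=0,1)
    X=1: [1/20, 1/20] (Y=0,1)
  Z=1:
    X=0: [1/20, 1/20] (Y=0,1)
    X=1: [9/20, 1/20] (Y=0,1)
0.0256 dits

Conditional mutual information: I(X;Y|Z) = H(X|Z) + H(Y|Z) - H(X,Y|Z)

H(Z) = 0.2923
H(X,Z) = 0.5074 → H(X|Z) = 0.2151
H(Y,Z) = 0.5074 → H(Y|Z) = 0.2151
H(X,Y,Z) = 0.6969 → H(X,Y|Z) = 0.4046

I(X;Y|Z) = 0.2151 + 0.2151 - 0.4046 = 0.0256 dits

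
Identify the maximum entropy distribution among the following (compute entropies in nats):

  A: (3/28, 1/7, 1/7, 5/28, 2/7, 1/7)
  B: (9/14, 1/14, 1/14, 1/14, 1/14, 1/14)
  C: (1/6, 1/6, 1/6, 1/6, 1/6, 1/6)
C

For a discrete distribution over n outcomes, entropy is maximized by the uniform distribution.

Computing entropies:
H(A) = 1.7388 nats
H(B) = 1.2266 nats
H(C) = 1.7918 nats

The uniform distribution (where all probabilities equal 1/6) achieves the maximum entropy of log_e(6) = 1.7918 nats.

Distribution C has the highest entropy.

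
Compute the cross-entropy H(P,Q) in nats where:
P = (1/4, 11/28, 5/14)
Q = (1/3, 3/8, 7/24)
1.1000 nats

Cross-entropy: H(P,Q) = -Σ p(x) log q(x)

Alternatively: H(P,Q) = H(P) + D_KL(P||Q)
H(P) = 1.0813 nats
D_KL(P||Q) = 0.0187 nats

H(P,Q) = 1.0813 + 0.0187 = 1.1000 nats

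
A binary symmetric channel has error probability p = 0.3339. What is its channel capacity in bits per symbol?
0.0811 bits

For a binary symmetric channel (BSC) with error probability p:
Capacity C = 1 - H(p) bits per symbol

where H(p) = -p log₂(p) - (1-p) log₂(1-p) is the binary entropy function.

H(0.3339) = 0.9189 bits
C = 1 - 0.9189 = 0.0811 bits per symbol

This means we can reliably transmit up to 0.0811 bits of information per channel use.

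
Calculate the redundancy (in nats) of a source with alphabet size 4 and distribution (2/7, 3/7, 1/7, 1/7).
0.1093 nats

Redundancy measures how far a source is from maximum entropy:
R = H_max - H(X)

Maximum entropy for 4 symbols: H_max = log_e(4) = 1.3863 nats
Actual entropy: H(X) = 1.2770 nats
Redundancy: R = 1.3863 - 1.2770 = 0.1093 nats

This redundancy represents potential for compression: the source could be compressed by 0.1093 nats per symbol.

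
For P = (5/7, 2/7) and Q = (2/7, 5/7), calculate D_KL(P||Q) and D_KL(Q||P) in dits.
D_KL(P||Q) = 0.1705, D_KL(Q||P) = 0.1705

KL divergence is not symmetric: D_KL(P||Q) ≠ D_KL(Q||P) in general.

D_KL(P||Q) = 0.1705 dits
D_KL(Q||P) = 0.1705 dits

In this case they happen to be equal (to 4 decimal places).

This asymmetry is why KL divergence is not a true distance metric.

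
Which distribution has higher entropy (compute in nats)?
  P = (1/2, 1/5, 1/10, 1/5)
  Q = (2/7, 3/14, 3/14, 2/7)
Q

Computing entropies in nats:
H(P) = 1.2206
H(Q) = 1.3761

Distribution Q has higher entropy.

Intuition: The distribution closer to uniform (more spread out) has higher entropy.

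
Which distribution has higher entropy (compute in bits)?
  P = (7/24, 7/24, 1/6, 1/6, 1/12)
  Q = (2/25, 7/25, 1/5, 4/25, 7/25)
Q

Computing entropies in bits:
H(P) = 2.1973
H(Q) = 2.2074

Distribution Q has higher entropy.

Intuition: The distribution closer to uniform (more spread out) has higher entropy.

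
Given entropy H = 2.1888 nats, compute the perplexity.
8.9245

Perplexity is e^H (or exp(H) for natural log).

H = 2.1888 nats
Perplexity = e^2.1888 = 8.9245

Interpretation: The model's uncertainty is equivalent to choosing uniformly among 8.9 options.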